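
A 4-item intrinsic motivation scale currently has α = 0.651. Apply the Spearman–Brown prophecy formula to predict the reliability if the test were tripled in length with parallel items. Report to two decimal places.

Length factor m = 3
α' = m·α / (1 + (m−1)·α)
   = 3 × 0.651 / (1 + (3 − 1) × 0.651)
   = 1.9530 / 2.3020 = 0.85

predicted reliability = 0.85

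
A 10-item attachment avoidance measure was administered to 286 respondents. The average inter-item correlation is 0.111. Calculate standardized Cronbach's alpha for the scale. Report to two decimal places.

α = 0.56

Standardized α = k·r̄ / (1 + (k−1)·r̄) = 10 × 0.111 / (1 + 9 × 0.111)
  = 1.1100 / 1.9990 = 0.56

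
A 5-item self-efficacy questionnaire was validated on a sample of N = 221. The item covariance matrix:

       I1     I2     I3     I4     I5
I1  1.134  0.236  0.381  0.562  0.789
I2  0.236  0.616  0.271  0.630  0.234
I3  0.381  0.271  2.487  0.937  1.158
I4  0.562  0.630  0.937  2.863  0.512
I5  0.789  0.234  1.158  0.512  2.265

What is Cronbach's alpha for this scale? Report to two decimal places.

Σσ²ᵢ = 1.134 + 0.616 + 2.487 + 2.863 + 2.265 = 9.365
Sum of off-diagonal covariances = 5.710
Var(T) = 9.365 + 2 × 5.710 = 20.785
α = (k/(k−1))·(1 − Σσ²ᵢ/Var(T)) = (5/4)·(1 − 9.365/20.785) = 0.69

α = 0.69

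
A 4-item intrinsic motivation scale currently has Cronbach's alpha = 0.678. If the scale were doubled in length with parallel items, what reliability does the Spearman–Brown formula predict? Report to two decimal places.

predicted reliability = 0.81

Length factor m = 2
α' = m·α / (1 + (m−1)·α)
   = 2 × 0.678 / (1 + (2 − 1) × 0.678)
   = 1.3560 / 1.6780 = 0.81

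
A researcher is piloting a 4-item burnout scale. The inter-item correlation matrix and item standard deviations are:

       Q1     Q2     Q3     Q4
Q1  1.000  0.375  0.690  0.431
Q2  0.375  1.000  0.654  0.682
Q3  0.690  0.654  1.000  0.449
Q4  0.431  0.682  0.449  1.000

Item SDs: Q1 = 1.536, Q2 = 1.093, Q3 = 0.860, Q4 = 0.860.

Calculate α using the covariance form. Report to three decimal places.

α = 0.793

Σσ²ᵢ = 1.536² + 1.093² + 0.860² + 0.860² = 5.0331
Covariances σ_ij = r_ij · s_i · s_j:
  σ(Q1,Q2) = 0.375 × 1.536 × 1.093 = 0.6296
  σ(Q1,Q3) = 0.690 × 1.536 × 0.860 = 0.9115
  σ(Q1,Q4) = 0.431 × 1.536 × 0.860 = 0.5693
  σ(Q2,Q3) = 0.654 × 1.093 × 0.860 = 0.6147
  σ(Q2,Q4) = 0.682 × 1.093 × 0.860 = 0.6411
  σ(Q3,Q4) = 0.449 × 0.860 × 0.860 = 0.3321
σ²_T = Σσ²ᵢ + 2·Σσ_ij = 5.0331 + 2 × 3.6983 = 12.4297
α = (4/3)·(1 − 5.0331/12.4297) = 0.793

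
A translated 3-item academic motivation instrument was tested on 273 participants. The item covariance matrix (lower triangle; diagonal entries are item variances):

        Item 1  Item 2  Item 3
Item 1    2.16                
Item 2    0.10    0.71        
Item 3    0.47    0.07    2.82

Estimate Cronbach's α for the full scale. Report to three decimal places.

α = 0.275

Σσ²ᵢ = 2.16 + 0.71 + 2.82 = 5.69
Sum of off-diagonal covariances = 0.64
total variance = 5.69 + 2 × 0.64 = 6.97
α = (k/(k−1))·(1 − Σσ²ᵢ/total variance) = (3/2)·(1 − 5.69/6.97) = 0.275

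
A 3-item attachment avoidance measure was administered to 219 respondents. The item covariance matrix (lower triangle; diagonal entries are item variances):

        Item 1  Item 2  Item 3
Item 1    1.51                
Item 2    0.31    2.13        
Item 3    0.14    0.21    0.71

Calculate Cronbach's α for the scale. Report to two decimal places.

Cronbach's α = 0.35

ΣVar(i) = 1.51 + 2.13 + 0.71 = 4.35
Sum of the distinct covariances = 0.66
σ²_total = 4.35 + 2 × 0.66 = 5.67
α = (k/(k−1))·(1 − ΣVar(i)/σ²_total) = (3/2)·(1 − 4.35/5.67) = 0.35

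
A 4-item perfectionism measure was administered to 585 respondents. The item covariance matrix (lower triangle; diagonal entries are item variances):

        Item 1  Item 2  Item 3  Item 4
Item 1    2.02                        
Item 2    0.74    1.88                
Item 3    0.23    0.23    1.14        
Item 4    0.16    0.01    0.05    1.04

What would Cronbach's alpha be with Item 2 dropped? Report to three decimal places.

Remaining items: Item 1, Item 3, Item 4 (k = 3).
ΣVar(i) = 2.02 + 1.14 + 1.04 = 4.20
σ²_T = 4.20 + 2 × 0.44 = 5.08
α (item deleted) = (3/2)·(1 − 4.20/5.08) = 0.260

Cronbach's alpha = 0.260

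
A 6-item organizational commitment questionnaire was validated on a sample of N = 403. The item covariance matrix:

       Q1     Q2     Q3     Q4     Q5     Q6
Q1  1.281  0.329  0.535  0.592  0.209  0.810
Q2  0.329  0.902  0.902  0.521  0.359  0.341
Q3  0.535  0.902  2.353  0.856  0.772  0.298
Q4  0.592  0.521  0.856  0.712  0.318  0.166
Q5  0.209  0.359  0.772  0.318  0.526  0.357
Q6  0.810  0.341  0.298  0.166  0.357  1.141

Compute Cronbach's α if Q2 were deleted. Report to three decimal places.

α = 0.775

Remaining items: Q1, Q3, Q4, Q5, Q6 (k = 5).
Σσ²ᵢ = 1.281 + 2.353 + 0.712 + 0.526 + 1.141 = 6.013
total variance = 6.013 + 2 × 4.913 = 15.839
α (item deleted) = (5/4)·(1 − 6.013/15.839) = 0.775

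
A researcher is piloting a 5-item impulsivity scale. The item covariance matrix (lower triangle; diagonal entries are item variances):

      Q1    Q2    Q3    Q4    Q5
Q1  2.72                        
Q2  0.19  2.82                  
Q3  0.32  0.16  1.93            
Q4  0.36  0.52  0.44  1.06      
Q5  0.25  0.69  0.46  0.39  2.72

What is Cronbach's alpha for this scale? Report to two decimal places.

α = 0.50

ΣVar(i) = 2.72 + 2.82 + 1.93 + 1.06 + 2.72 = 11.25
Sum of the distinct covariances = 3.78
total variance = 11.25 + 2 × 3.78 = 18.81
α = (k/(k−1))·(1 − ΣVar(i)/total variance) = (5/4)·(1 − 11.25/18.81) = 0.50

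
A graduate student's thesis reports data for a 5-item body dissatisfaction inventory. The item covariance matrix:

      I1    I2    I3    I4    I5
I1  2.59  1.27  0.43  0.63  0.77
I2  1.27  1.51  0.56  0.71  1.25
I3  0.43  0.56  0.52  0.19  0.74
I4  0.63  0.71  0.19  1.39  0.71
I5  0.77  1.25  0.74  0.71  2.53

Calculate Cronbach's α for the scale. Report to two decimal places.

α = 0.79

ΣVar(i) = 2.59 + 1.51 + 0.52 + 1.39 + 2.53 = 8.54
Σ_{i<j} σ_ij = 7.26
Var(T) = 8.54 + 2 × 7.26 = 23.06
α = (k/(k−1))·(1 − ΣVar(i)/Var(T)) = (5/4)·(1 − 8.54/23.06) = 0.79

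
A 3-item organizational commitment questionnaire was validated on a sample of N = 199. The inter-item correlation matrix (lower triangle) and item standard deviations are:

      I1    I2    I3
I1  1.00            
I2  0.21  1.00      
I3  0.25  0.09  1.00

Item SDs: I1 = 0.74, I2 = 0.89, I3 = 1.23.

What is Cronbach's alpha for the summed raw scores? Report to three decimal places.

Σσ²ᵢ = 0.74² + 0.89² + 1.23² = 2.8526
Covariances σ_ij = r_ij · s_i · s_j:
  σ(I1,I2) = 0.21 × 0.74 × 0.89 = 0.1383
  σ(I1,I3) = 0.25 × 0.74 × 1.23 = 0.2276
  σ(I2,I3) = 0.09 × 0.89 × 1.23 = 0.0985
σ²_T = Σσ²ᵢ + 2·Σσ_ij = 2.8526 + 2 × 0.4644 = 3.7814
α = (3/2)·(1 − 2.8526/3.7814) = 0.368

Cronbach's alpha = 0.368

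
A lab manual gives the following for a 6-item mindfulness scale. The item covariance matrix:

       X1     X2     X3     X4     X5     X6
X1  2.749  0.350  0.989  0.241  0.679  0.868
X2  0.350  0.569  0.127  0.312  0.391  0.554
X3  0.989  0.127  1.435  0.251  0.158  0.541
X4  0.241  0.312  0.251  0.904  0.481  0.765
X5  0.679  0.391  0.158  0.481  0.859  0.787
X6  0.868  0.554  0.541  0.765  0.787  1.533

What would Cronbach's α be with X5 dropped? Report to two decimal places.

Cronbach's α = 0.73

Remaining items: X1, X2, X3, X4, X6 (k = 5).
Σσᵢ² = 2.749 + 0.569 + 1.435 + 0.904 + 1.533 = 7.190
total variance = 7.190 + 2 × 4.998 = 17.186
α (item deleted) = (5/4)·(1 − 7.190/17.186) = 0.73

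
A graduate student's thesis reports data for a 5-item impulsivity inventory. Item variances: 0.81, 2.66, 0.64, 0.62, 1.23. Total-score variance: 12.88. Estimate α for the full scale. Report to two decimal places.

α = 0.67

Σσᵢ² = 0.81 + 2.66 + 0.64 + 0.62 + 1.23 = 5.96
α = (k/(k−1))·(1 − Σσᵢ²/Var(T)) = (5/4)·(1 − 5.96/12.88) = 0.67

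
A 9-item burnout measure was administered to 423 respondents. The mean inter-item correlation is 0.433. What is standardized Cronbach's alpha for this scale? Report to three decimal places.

Standardized α = k·r̄ / (1 + (k−1)·r̄) = 9 × 0.433 / (1 + 8 × 0.433)
  = 3.8970 / 4.4640 = 0.873

α = 0.873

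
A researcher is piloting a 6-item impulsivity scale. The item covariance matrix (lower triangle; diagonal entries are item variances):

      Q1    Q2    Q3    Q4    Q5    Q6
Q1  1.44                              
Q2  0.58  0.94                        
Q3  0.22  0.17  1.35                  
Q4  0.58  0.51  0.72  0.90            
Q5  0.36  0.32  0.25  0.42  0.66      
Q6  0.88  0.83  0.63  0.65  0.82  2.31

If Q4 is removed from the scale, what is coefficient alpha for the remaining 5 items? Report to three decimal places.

Remaining items: Q1, Q2, Q3, Q5, Q6 (k = 5).
Σσ²ᵢ = 1.44 + 0.94 + 1.35 + 0.66 + 2.31 = 6.70
σ²_T = 6.70 + 2 × 5.06 = 16.82
α (item deleted) = (5/4)·(1 − 6.70/16.82) = 0.752

α = 0.752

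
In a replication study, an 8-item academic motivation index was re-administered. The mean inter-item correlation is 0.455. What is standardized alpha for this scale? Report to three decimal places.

Standardized α = k·r̄ / (1 + (k−1)·r̄) = 8 × 0.455 / (1 + 7 × 0.455)
  = 3.6400 / 4.1850 = 0.870

α = 0.870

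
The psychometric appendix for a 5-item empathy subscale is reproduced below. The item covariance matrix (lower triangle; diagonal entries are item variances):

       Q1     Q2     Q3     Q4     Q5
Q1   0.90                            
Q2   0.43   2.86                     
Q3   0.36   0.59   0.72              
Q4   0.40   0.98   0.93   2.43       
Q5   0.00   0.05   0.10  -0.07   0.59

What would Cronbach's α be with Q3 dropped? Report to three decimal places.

Remaining items: Q1, Q2, Q4, Q5 (k = 4).
ΣVar(i) = 0.90 + 2.86 + 2.43 + 0.59 = 6.78
total variance = 6.78 + 2 × 1.79 = 10.36
α (item deleted) = (4/3)·(1 − 6.78/10.36) = 0.461

Cronbach's α = 0.461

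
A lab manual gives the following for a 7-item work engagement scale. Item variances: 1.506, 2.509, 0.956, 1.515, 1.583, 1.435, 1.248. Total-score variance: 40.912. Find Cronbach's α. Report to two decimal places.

Cronbach's α = 0.86

ΣVar(i) = 1.506 + 2.509 + 0.956 + 1.515 + 1.583 + 1.435 + 1.248 = 10.752
α = (k/(k−1))·(1 − ΣVar(i)/Var(T)) = (7/6)·(1 − 10.752/40.912) = 0.86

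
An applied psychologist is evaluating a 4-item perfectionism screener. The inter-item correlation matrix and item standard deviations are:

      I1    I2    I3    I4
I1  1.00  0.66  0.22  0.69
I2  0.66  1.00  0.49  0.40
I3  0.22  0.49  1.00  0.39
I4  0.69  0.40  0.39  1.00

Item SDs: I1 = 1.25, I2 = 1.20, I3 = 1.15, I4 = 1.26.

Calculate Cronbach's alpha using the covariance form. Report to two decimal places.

α = 0.79

Σσ²ᵢ = 1.25² + 1.20² + 1.15² + 1.26² = 5.9126
Covariances σ_ij = r_ij · s_i · s_j:
  σ(I1,I2) = 0.66 × 1.25 × 1.20 = 0.9900
  σ(I1,I3) = 0.22 × 1.25 × 1.15 = 0.3162
  σ(I1,I4) = 0.69 × 1.25 × 1.26 = 1.0867
  σ(I2,I3) = 0.49 × 1.20 × 1.15 = 0.6762
  σ(I2,I4) = 0.40 × 1.20 × 1.26 = 0.6048
  σ(I3,I4) = 0.39 × 1.15 × 1.26 = 0.5651
σ²_T = Σσ²ᵢ + 2·Σσ_ij = 5.9126 + 2 × 4.2390 = 14.3906
α = (4/3)·(1 − 5.9126/14.3906) = 0.79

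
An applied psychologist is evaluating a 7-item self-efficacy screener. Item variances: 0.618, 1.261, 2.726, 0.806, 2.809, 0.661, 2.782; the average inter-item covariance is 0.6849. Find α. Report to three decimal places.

α = 0.830

Σσᵢ² = 0.618 + 1.261 + 2.726 + 0.806 + 2.809 + 0.661 + 2.782 = 11.663
Sum of the 21 distinct covariances = 21 × 0.6849 = 14.3829
σ²_total = Σσᵢ² + 2·Σcov = 11.663 + 2 × 14.3829 = 40.4288
α = (7/6)·(1 − 11.663/40.4288) = 0.830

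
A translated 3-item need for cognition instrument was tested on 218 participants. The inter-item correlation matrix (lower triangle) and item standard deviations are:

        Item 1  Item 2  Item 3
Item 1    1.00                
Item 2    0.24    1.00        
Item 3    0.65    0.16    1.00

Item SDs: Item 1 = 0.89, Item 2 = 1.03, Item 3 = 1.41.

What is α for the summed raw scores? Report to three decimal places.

α = 0.597

Σσ²ᵢ = 0.89² + 1.03² + 1.41² = 3.8411
Covariances σ_ij = r_ij · s_i · s_j:
  σ(Item 1,Item 2) = 0.24 × 0.89 × 1.03 = 0.2200
  σ(Item 1,Item 3) = 0.65 × 0.89 × 1.41 = 0.8157
  σ(Item 2,Item 3) = 0.16 × 1.03 × 1.41 = 0.2324
σ²_T = Σσ²ᵢ + 2·Σσ_ij = 3.8411 + 2 × 1.2681 = 6.3773
α = (3/2)·(1 − 3.8411/6.3773) = 0.597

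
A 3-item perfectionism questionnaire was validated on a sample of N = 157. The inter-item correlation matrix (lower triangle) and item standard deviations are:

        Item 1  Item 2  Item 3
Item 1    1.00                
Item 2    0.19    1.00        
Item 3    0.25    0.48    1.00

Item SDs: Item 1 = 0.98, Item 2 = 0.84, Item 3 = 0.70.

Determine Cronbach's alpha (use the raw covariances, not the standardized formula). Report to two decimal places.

Σσ²ᵢ = 0.98² + 0.84² + 0.70² = 2.1560
Covariances σ_ij = r_ij · s_i · s_j:
  σ(Item 1,Item 2) = 0.19 × 0.98 × 0.84 = 0.1564
  σ(Item 1,Item 3) = 0.25 × 0.98 × 0.70 = 0.1715
  σ(Item 2,Item 3) = 0.48 × 0.84 × 0.70 = 0.2822
σ²_T = Σσ²ᵢ + 2·Σσ_ij = 2.1560 + 2 × 0.6101 = 3.3762
α = (3/2)·(1 − 2.1560/3.3762) = 0.54

Cronbach's alpha = 0.54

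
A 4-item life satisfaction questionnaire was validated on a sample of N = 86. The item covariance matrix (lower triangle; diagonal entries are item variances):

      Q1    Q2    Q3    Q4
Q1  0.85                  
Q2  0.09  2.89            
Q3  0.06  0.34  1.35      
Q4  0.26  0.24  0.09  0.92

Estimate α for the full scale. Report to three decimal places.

Σσᵢ² = 0.85 + 2.89 + 1.35 + 0.92 = 6.01
Sum of off-diagonal covariances = 1.08
σ²_T = 6.01 + 2 × 1.08 = 8.17
α = (k/(k−1))·(1 − Σσᵢ²/σ²_T) = (4/3)·(1 − 6.01/8.17) = 0.353

α = 0.353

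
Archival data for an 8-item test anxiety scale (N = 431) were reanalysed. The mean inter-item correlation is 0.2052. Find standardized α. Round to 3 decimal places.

Standardized α = k·r̄ / (1 + (k−1)·r̄) = 8 × 0.2052 / (1 + 7 × 0.2052)
  = 1.6416 / 2.4364 = 0.674

α = 0.674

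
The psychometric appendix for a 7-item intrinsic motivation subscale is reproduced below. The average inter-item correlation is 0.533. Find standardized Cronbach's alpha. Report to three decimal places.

Standardized α = k·r̄ / (1 + (k−1)·r̄) = 7 × 0.533 / (1 + 6 × 0.533)
  = 3.7310 / 4.1980 = 0.889

α = 0.889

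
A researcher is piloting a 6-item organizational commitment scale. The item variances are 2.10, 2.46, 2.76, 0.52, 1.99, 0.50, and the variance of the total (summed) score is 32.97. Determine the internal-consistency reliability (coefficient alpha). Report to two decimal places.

α = 0.82

ΣVar(i) = 2.10 + 2.46 + 2.76 + 0.52 + 1.99 + 0.50 = 10.33
α = (k/(k−1))·(1 − ΣVar(i)/σ²_total) = (6/5)·(1 − 10.33/32.97) = 0.82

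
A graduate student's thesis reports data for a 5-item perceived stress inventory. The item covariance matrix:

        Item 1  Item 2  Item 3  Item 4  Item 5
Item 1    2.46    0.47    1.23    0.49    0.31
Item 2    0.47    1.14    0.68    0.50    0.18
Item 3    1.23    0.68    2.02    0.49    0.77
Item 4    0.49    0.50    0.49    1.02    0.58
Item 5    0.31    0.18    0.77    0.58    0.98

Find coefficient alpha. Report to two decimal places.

coefficient alpha = 0.75

ΣVar(i) = 2.46 + 1.14 + 2.02 + 1.02 + 0.98 = 7.62
Σ_{i<j} σ_ij = 5.70
σ²_T = 7.62 + 2 × 5.70 = 19.02
α = (k/(k−1))·(1 − ΣVar(i)/σ²_T) = (5/4)·(1 − 7.62/19.02) = 0.75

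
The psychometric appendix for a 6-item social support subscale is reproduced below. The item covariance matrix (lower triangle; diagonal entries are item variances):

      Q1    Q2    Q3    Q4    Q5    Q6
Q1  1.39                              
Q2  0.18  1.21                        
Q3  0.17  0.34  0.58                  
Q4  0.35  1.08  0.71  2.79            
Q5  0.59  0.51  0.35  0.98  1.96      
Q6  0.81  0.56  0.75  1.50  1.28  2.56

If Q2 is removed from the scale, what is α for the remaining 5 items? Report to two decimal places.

Remaining items: Q1, Q3, Q4, Q5, Q6 (k = 5).
ΣVar(i) = 1.39 + 0.58 + 2.79 + 1.96 + 2.56 = 9.28
σ²_total = 9.28 + 2 × 7.49 = 24.26
α (item deleted) = (5/4)·(1 − 9.28/24.26) = 0.77

α = 0.77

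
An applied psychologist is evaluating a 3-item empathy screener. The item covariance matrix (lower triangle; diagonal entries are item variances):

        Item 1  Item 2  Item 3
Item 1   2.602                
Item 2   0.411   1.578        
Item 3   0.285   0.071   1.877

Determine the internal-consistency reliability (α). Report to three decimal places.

sum of item variances = 2.602 + 1.578 + 1.877 = 6.057
Σ_{i<j} σ_ij = 0.767
total variance = 6.057 + 2 × 0.767 = 7.591
α = (k/(k−1))·(1 − sum of item variances/total variance) = (3/2)·(1 − 6.057/7.591) = 0.303

α = 0.303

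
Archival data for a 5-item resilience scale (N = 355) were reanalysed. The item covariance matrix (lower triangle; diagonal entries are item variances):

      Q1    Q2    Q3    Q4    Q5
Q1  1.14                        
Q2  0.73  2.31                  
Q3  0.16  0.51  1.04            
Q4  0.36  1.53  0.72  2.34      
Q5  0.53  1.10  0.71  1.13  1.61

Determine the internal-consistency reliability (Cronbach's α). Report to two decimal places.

Σσ²ᵢ = 1.14 + 2.31 + 1.04 + 2.34 + 1.61 = 8.44
Sum of the distinct covariances = 7.48
total variance = 8.44 + 2 × 7.48 = 23.40
α = (k/(k−1))·(1 − Σσ²ᵢ/total variance) = (5/4)·(1 − 8.44/23.40) = 0.80

Cronbach's α = 0.80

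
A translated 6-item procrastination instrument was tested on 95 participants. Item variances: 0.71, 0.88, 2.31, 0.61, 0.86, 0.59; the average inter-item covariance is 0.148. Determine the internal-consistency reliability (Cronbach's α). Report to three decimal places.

Σσ²ᵢ = 0.71 + 0.88 + 2.31 + 0.61 + 0.86 + 0.59 = 5.96
Sum of the 15 distinct covariances = 15 × 0.148 = 2.220
total variance = Σσ²ᵢ + 2·Σcov = 5.96 + 2 × 2.220 = 10.400
α = (6/5)·(1 − 5.96/10.400) = 0.512

Cronbach's α = 0.512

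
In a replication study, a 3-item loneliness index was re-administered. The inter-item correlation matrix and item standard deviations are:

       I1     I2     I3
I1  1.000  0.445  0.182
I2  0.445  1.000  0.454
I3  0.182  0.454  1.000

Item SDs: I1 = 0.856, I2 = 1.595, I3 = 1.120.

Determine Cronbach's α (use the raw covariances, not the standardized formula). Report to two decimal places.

Cronbach's α = 0.62

Σσ²ᵢ = 0.856² + 1.595² + 1.120² = 4.5312
Covariances σ_ij = r_ij · s_i · s_j:
  σ(I1,I2) = 0.445 × 0.856 × 1.595 = 0.6076
  σ(I1,I3) = 0.182 × 0.856 × 1.120 = 0.1745
  σ(I2,I3) = 0.454 × 1.595 × 1.120 = 0.8110
σ²_T = Σσ²ᵢ + 2·Σσ_ij = 4.5312 + 2 × 1.5931 = 7.7174
α = (3/2)·(1 − 4.5312/7.7174) = 0.62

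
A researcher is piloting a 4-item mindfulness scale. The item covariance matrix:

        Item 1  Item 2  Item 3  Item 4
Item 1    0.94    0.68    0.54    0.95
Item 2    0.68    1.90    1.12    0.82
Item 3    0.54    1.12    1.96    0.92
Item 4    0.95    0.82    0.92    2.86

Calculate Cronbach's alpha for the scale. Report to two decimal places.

α = 0.76

sum of item variances = 0.94 + 1.90 + 1.96 + 2.86 = 7.66
Sum of off-diagonal covariances = 5.03
σ²_T = 7.66 + 2 × 5.03 = 17.72
α = (k/(k−1))·(1 − sum of item variances/σ²_T) = (4/3)·(1 − 7.66/17.72) = 0.76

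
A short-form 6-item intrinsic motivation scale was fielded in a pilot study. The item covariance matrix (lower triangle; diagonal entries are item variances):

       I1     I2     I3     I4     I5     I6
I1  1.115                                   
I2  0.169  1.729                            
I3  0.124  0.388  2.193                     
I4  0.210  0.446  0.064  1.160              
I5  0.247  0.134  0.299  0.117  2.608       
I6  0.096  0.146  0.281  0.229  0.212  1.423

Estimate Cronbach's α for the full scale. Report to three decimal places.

α = 0.458

sum of item variances = 1.115 + 1.729 + 2.193 + 1.160 + 2.608 + 1.423 = 10.228
Sum of off-diagonal covariances = 3.162
σ²_T = 10.228 + 2 × 3.162 = 16.552
α = (k/(k−1))·(1 − sum of item variances/σ²_T) = (6/5)·(1 − 10.228/16.552) = 0.458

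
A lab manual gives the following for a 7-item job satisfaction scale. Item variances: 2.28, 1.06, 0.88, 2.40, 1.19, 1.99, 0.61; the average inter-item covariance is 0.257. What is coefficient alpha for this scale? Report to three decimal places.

Σσ²ᵢ = 2.28 + 1.06 + 0.88 + 2.40 + 1.19 + 1.99 + 0.61 = 10.41
Sum of the 21 distinct covariances = 21 × 0.257 = 5.397
σ²_T = Σσ²ᵢ + 2·Σcov = 10.41 + 2 × 5.397 = 21.204
α = (7/6)·(1 − 10.41/21.204) = 0.594

coefficient alpha = 0.594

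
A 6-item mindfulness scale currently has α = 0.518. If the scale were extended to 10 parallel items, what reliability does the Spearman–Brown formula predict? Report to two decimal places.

predicted reliability = 0.64

Length factor m = 10/6 = 1.6667
α' = m·α / (1 + (m−1)·α)
   = 10/6 × 0.518 / (1 + (10/6 − 1) × 0.518)
   = 0.8633 / 1.3453 = 0.64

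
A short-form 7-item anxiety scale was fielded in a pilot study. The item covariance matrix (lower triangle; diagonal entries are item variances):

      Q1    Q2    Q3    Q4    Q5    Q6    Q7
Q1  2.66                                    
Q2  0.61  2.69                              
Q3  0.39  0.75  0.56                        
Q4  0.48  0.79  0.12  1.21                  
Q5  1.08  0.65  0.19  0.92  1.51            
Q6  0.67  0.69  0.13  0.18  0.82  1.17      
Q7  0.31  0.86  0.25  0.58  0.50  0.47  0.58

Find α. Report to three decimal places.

α = 0.803

Σσ²ᵢ = 2.66 + 2.69 + 0.56 + 1.21 + 1.51 + 1.17 + 0.58 = 10.38
Sum of the distinct covariances = 11.44
total variance = 10.38 + 2 × 11.44 = 33.26
α = (k/(k−1))·(1 − Σσ²ᵢ/total variance) = (7/6)·(1 − 10.38/33.26) = 0.803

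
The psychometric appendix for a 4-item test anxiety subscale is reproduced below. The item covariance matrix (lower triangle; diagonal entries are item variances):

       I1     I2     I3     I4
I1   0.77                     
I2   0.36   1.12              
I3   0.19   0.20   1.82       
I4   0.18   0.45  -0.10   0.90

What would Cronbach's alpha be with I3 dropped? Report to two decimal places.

Remaining items: I1, I2, I4 (k = 3).
sum of item variances = 0.77 + 1.12 + 0.90 = 2.79
σ²_T = 2.79 + 2 × 0.99 = 4.77
α (item deleted) = (3/2)·(1 − 2.79/4.77) = 0.62

Cronbach's alpha = 0.62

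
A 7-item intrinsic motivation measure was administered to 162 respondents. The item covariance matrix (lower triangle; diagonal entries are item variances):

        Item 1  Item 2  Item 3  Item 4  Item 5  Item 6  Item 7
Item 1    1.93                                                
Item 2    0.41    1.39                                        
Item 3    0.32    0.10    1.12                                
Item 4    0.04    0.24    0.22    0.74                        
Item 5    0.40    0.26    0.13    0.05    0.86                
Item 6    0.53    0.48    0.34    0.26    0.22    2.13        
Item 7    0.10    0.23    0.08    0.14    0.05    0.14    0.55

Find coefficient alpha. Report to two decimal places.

coefficient alpha = 0.61

ΣVar(i) = 1.93 + 1.39 + 1.12 + 0.74 + 0.86 + 2.13 + 0.55 = 8.72
Sum of off-diagonal covariances = 4.74
total variance = 8.72 + 2 × 4.74 = 18.20
α = (k/(k−1))·(1 − ΣVar(i)/total variance) = (7/6)·(1 − 8.72/18.20) = 0.61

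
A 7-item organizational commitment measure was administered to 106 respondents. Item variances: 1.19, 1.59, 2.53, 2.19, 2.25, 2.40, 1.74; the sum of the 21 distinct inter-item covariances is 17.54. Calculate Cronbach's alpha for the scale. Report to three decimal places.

α = 0.836

Σσ²ᵢ = 1.19 + 1.59 + 2.53 + 2.19 + 2.25 + 2.40 + 1.74 = 13.89
Sum of distinct covariances = 17.54
σ²_total = Σσ²ᵢ + 2·Σcov = 13.89 + 2 × 17.54 = 48.97
α = (7/6)·(1 − 13.89/48.97) = 0.836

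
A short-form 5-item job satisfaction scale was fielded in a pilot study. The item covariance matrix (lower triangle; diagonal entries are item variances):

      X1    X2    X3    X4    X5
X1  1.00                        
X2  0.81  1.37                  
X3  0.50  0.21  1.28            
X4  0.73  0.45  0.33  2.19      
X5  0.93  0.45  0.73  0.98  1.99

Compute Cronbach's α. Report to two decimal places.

Cronbach's α = 0.76

Σσ²ᵢ = 1.00 + 1.37 + 1.28 + 2.19 + 1.99 = 7.83
Sum of off-diagonal covariances = 6.12
total variance = 7.83 + 2 × 6.12 = 20.07
α = (k/(k−1))·(1 − Σσ²ᵢ/total variance) = (5/4)·(1 − 7.83/20.07) = 0.76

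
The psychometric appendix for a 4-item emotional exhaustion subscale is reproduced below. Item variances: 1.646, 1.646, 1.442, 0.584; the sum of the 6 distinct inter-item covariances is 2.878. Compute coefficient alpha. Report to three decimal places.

α = 0.693

Σσᵢ² = 1.646 + 1.646 + 1.442 + 0.584 = 5.318
Sum of distinct covariances = 2.878
Var(T) = Σσᵢ² + 2·Σcov = 5.318 + 2 × 2.878 = 11.074
α = (4/3)·(1 − 5.318/11.074) = 0.693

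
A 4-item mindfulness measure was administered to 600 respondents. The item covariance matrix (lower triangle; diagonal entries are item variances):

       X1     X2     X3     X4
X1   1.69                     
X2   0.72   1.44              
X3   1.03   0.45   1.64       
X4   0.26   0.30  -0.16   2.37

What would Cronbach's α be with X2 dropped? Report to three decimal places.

α = 0.426

Remaining items: X1, X3, X4 (k = 3).
sum of item variances = 1.69 + 1.64 + 2.37 = 5.70
σ²_total = 5.70 + 2 × 1.13 = 7.96
α (item deleted) = (3/2)·(1 − 5.70/7.96) = 0.426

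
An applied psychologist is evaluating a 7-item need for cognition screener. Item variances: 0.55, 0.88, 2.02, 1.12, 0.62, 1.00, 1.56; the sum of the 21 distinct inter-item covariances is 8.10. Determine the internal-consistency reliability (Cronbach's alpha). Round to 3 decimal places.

Cronbach's alpha = 0.789

sum of item variances = 0.55 + 0.88 + 2.02 + 1.12 + 0.62 + 1.00 + 1.56 = 7.75
Sum of distinct covariances = 8.10
σ²_total = sum of item variances + 2·Σcov = 7.75 + 2 × 8.10 = 23.95
α = (7/6)·(1 − 7.75/23.95) = 0.789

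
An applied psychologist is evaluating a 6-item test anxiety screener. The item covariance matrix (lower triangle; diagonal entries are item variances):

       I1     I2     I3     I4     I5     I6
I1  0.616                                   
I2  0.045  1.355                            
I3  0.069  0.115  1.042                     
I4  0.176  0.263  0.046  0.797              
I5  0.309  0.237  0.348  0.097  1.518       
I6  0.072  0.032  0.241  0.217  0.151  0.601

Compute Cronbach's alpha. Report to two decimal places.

Cronbach's alpha = 0.54

Σσᵢ² = 0.616 + 1.355 + 1.042 + 0.797 + 1.518 + 0.601 = 5.929
Sum of the distinct covariances = 2.418
Var(T) = 5.929 + 2 × 2.418 = 10.765
α = (k/(k−1))·(1 − Σσᵢ²/Var(T)) = (6/5)·(1 − 5.929/10.765) = 0.54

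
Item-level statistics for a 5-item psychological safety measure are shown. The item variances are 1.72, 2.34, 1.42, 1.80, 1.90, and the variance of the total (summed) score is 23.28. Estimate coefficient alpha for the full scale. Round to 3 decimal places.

sum of item variances = 1.72 + 2.34 + 1.42 + 1.80 + 1.90 = 9.18
α = (k/(k−1))·(1 − sum of item variances/Var(T)) = (5/4)·(1 − 9.18/23.28) = 0.757

α = 0.757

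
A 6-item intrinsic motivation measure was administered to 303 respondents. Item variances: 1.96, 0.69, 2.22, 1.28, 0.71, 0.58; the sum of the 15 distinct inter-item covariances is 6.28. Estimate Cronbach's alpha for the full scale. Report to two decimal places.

sum of item variances = 1.96 + 0.69 + 2.22 + 1.28 + 0.71 + 0.58 = 7.44
Sum of distinct covariances = 6.28
σ²_total = sum of item variances + 2·Σcov = 7.44 + 2 × 6.28 = 20.00
α = (6/5)·(1 − 7.44/20.00) = 0.75

α = 0.75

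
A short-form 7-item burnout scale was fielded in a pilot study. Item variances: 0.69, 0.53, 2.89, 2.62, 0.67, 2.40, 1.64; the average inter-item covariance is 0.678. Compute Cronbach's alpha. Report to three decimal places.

α = 0.832

ΣVar(i) = 0.69 + 0.53 + 2.89 + 2.62 + 0.67 + 2.40 + 1.64 = 11.44
Sum of the 21 distinct covariances = 21 × 0.678 = 14.238
σ²_T = ΣVar(i) + 2·Σcov = 11.44 + 2 × 14.238 = 39.916
α = (7/6)·(1 − 11.44/39.916) = 0.832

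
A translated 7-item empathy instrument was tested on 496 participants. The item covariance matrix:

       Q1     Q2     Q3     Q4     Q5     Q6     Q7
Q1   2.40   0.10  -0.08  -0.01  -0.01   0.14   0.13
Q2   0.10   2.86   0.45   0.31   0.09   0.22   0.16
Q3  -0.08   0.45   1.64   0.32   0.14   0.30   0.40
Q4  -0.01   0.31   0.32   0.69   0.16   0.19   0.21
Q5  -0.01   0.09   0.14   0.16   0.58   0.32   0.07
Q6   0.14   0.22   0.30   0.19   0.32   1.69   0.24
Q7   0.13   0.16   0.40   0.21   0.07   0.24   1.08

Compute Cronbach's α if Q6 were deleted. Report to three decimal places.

Remaining items: Q1, Q2, Q3, Q4, Q5, Q7 (k = 6).
Σσ²ᵢ = 2.40 + 2.86 + 1.64 + 0.69 + 0.58 + 1.08 = 9.25
σ²_T = 9.25 + 2 × 2.44 = 14.13
α (item deleted) = (6/5)·(1 − 9.25/14.13) = 0.414

Cronbach's α = 0.414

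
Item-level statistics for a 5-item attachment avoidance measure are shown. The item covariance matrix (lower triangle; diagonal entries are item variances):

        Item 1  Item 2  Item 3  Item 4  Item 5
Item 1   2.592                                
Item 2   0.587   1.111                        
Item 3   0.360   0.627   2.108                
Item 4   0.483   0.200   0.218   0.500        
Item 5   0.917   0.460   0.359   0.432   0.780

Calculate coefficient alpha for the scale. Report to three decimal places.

ΣVar(i) = 2.592 + 1.111 + 2.108 + 0.500 + 0.780 = 7.091
Sum of off-diagonal covariances = 4.643
Var(T) = 7.091 + 2 × 4.643 = 16.377
α = (k/(k−1))·(1 − ΣVar(i)/Var(T)) = (5/4)·(1 − 7.091/16.377) = 0.709

coefficient alpha = 0.709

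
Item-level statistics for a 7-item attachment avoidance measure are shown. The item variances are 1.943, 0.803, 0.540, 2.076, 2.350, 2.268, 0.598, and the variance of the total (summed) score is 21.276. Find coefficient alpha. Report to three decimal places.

α = 0.587

Σσᵢ² = 1.943 + 0.803 + 0.540 + 2.076 + 2.350 + 2.268 + 0.598 = 10.578
α = (k/(k−1))·(1 − Σσᵢ²/Var(T)) = (7/6)·(1 − 10.578/21.276) = 0.587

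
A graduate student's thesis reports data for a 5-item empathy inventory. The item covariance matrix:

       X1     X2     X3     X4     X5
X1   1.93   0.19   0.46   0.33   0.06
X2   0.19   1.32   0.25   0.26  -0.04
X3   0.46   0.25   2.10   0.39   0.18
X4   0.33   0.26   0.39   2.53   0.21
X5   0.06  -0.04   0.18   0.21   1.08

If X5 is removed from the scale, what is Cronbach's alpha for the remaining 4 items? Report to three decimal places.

Remaining items: X1, X2, X3, X4 (k = 4).
Σσᵢ² = 1.93 + 1.32 + 2.10 + 2.53 = 7.88
σ²_total = 7.88 + 2 × 1.88 = 11.64
α (item deleted) = (4/3)·(1 − 7.88/11.64) = 0.431

Cronbach's alpha = 0.431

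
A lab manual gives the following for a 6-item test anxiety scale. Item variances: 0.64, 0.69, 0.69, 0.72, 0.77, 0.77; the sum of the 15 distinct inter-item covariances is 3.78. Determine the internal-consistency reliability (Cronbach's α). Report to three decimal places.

α = 0.766

Σσᵢ² = 0.64 + 0.69 + 0.69 + 0.72 + 0.77 + 0.77 = 4.28
Sum of distinct covariances = 3.78
Var(T) = Σσᵢ² + 2·Σcov = 4.28 + 2 × 3.78 = 11.84
α = (6/5)·(1 − 4.28/11.84) = 0.766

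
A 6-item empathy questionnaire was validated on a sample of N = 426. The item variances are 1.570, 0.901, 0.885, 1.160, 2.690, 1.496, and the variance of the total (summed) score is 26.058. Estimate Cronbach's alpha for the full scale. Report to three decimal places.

Cronbach's alpha = 0.799

Σσ²ᵢ = 1.570 + 0.901 + 0.885 + 1.160 + 2.690 + 1.496 = 8.702
α = (k/(k−1))·(1 − Σσ²ᵢ/Var(T)) = (6/5)·(1 − 8.702/26.058) = 0.799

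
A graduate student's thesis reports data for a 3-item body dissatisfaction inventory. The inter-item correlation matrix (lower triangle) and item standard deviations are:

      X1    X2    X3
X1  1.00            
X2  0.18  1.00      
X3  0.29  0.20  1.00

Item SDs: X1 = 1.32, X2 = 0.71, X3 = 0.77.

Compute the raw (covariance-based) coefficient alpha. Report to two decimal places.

Σσ²ᵢ = 1.32² + 0.71² + 0.77² = 2.8394
Covariances σ_ij = r_ij · s_i · s_j:
  σ(X1,X2) = 0.18 × 1.32 × 0.71 = 0.1687
  σ(X1,X3) = 0.29 × 1.32 × 0.77 = 0.2948
  σ(X2,X3) = 0.20 × 0.71 × 0.77 = 0.1093
σ²_T = Σσ²ᵢ + 2·Σσ_ij = 2.8394 + 2 × 0.5728 = 3.9850
α = (3/2)·(1 − 2.8394/3.9850) = 0.43

α = 0.43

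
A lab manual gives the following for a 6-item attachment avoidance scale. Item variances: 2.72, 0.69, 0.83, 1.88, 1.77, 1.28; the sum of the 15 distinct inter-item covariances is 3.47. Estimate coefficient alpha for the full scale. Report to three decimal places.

ΣVar(i) = 2.72 + 0.69 + 0.83 + 1.88 + 1.77 + 1.28 = 9.17
Sum of distinct covariances = 3.47
total variance = ΣVar(i) + 2·Σcov = 9.17 + 2 × 3.47 = 16.11
α = (6/5)·(1 − 9.17/16.11) = 0.517

α = 0.517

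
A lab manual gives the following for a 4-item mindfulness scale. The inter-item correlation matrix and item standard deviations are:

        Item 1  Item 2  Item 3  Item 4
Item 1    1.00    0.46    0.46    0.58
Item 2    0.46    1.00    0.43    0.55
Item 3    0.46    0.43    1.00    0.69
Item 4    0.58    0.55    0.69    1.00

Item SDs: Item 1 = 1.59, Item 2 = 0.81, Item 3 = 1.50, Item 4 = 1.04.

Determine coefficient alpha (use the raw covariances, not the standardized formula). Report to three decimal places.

coefficient alpha = 0.788

Σσ²ᵢ = 1.59² + 0.81² + 1.50² + 1.04² = 6.5158
Covariances σ_ij = r_ij · s_i · s_j:
  σ(Item 1,Item 2) = 0.46 × 1.59 × 0.81 = 0.5924
  σ(Item 1,Item 3) = 0.46 × 1.59 × 1.50 = 1.0971
  σ(Item 1,Item 4) = 0.58 × 1.59 × 1.04 = 0.9591
  σ(Item 2,Item 3) = 0.43 × 0.81 × 1.50 = 0.5224
  σ(Item 2,Item 4) = 0.55 × 0.81 × 1.04 = 0.4633
  σ(Item 3,Item 4) = 0.69 × 1.50 × 1.04 = 1.0764
σ²_T = Σσ²ᵢ + 2·Σσ_ij = 6.5158 + 2 × 4.7107 = 15.9372
α = (4/3)·(1 − 6.5158/15.9372) = 0.788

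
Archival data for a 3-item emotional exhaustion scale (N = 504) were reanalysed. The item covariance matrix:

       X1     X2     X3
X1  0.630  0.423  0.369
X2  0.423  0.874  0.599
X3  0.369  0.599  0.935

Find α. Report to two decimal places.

ΣVar(i) = 0.630 + 0.874 + 0.935 = 2.439
Σ_{i<j} σ_ij = 1.391
total variance = 2.439 + 2 × 1.391 = 5.221
α = (k/(k−1))·(1 − ΣVar(i)/total variance) = (3/2)·(1 − 2.439/5.221) = 0.80

α = 0.80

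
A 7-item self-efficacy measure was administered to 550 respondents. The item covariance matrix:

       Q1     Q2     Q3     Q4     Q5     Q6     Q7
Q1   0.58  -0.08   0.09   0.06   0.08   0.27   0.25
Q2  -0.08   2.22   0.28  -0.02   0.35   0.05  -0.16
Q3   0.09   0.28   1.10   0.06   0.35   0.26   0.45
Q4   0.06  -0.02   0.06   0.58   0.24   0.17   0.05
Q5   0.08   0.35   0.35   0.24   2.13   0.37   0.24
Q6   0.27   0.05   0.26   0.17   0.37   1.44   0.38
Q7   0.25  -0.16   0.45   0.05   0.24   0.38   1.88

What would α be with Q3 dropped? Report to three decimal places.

α = 0.405

Remaining items: Q1, Q2, Q4, Q5, Q6, Q7 (k = 6).
Σσ²ᵢ = 0.58 + 2.22 + 0.58 + 2.13 + 1.44 + 1.88 = 8.83
total variance = 8.83 + 2 × 2.25 = 13.33
α (item deleted) = (6/5)·(1 − 8.83/13.33) = 0.405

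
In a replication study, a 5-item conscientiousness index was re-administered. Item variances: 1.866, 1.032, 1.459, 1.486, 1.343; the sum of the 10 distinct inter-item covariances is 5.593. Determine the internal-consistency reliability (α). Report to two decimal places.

Σσᵢ² = 1.866 + 1.032 + 1.459 + 1.486 + 1.343 = 7.186
Sum of distinct covariances = 5.593
Var(T) = Σσᵢ² + 2·Σcov = 7.186 + 2 × 5.593 = 18.372
α = (5/4)·(1 − 7.186/18.372) = 0.76

α = 0.76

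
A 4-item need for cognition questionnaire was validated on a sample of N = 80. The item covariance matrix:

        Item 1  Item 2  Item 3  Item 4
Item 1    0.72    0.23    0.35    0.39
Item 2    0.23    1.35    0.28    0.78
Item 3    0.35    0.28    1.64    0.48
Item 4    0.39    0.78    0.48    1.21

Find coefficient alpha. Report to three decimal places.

α = 0.673

ΣVar(i) = 0.72 + 1.35 + 1.64 + 1.21 = 4.92
Sum of off-diagonal covariances = 2.51
Var(T) = 4.92 + 2 × 2.51 = 9.94
α = (k/(k−1))·(1 − ΣVar(i)/Var(T)) = (4/3)·(1 − 4.92/9.94) = 0.673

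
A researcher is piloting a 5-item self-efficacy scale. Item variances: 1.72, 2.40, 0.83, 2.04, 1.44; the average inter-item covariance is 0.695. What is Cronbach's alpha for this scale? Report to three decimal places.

ΣVar(i) = 1.72 + 2.40 + 0.83 + 2.04 + 1.44 = 8.43
Sum of the 10 distinct covariances = 10 × 0.695 = 6.950
σ²_T = ΣVar(i) + 2·Σcov = 8.43 + 2 × 6.950 = 22.330
α = (5/4)·(1 − 8.43/22.330) = 0.778

Cronbach's alpha = 0.778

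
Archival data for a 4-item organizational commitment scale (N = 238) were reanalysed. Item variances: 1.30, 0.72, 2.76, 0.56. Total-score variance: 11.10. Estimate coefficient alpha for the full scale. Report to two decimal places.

α = 0.69

ΣVar(i) = 1.30 + 0.72 + 2.76 + 0.56 = 5.34
α = (k/(k−1))·(1 − ΣVar(i)/σ²_total) = (4/3)·(1 − 5.34/11.10) = 0.69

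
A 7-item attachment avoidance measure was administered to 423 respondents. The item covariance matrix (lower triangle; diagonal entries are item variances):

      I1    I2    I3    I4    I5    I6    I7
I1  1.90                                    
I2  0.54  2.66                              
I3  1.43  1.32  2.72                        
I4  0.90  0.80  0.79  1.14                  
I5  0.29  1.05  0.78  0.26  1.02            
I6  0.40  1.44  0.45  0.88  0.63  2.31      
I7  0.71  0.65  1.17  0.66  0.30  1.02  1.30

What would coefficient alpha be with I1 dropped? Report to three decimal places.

Remaining items: I2, I3, I4, I5, I6, I7 (k = 6).
Σσᵢ² = 2.66 + 2.72 + 1.14 + 1.02 + 2.31 + 1.30 = 11.15
σ²_T = 11.15 + 2 × 12.20 = 35.55
α (item deleted) = (6/5)·(1 − 11.15/35.55) = 0.824

α = 0.824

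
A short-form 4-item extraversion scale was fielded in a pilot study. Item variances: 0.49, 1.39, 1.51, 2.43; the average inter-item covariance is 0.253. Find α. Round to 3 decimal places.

sum of item variances = 0.49 + 1.39 + 1.51 + 2.43 = 5.82
Sum of the 6 distinct covariances = 6 × 0.253 = 1.518
Var(T) = sum of item variances + 2·Σcov = 5.82 + 2 × 1.518 = 8.856
α = (4/3)·(1 − 5.82/8.856) = 0.457

α = 0.457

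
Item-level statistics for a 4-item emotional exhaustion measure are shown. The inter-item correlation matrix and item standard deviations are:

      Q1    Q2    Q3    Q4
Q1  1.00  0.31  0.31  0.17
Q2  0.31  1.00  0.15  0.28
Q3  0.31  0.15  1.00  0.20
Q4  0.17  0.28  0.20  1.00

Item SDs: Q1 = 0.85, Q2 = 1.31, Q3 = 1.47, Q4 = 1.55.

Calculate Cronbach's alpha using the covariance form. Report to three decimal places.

α = 0.524

Σσ²ᵢ = 0.85² + 1.31² + 1.47² + 1.55² = 7.0020
Covariances σ_ij = r_ij · s_i · s_j:
  σ(Q1,Q2) = 0.31 × 0.85 × 1.31 = 0.3452
  σ(Q1,Q3) = 0.31 × 0.85 × 1.47 = 0.3873
  σ(Q1,Q4) = 0.17 × 0.85 × 1.55 = 0.2240
  σ(Q2,Q3) = 0.15 × 1.31 × 1.47 = 0.2889
  σ(Q2,Q4) = 0.28 × 1.31 × 1.55 = 0.5685
  σ(Q3,Q4) = 0.20 × 1.47 × 1.55 = 0.4557
σ²_T = Σσ²ᵢ + 2·Σσ_ij = 7.0020 + 2 × 2.2696 = 11.5412
α = (4/3)·(1 − 7.0020/11.5412) = 0.524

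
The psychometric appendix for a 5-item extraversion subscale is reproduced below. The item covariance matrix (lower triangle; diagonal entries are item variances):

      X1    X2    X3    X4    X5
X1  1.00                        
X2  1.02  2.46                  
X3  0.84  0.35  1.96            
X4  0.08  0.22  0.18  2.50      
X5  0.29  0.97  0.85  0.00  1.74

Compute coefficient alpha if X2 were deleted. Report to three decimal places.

coefficient alpha = 0.511

Remaining items: X1, X3, X4, X5 (k = 4).
Σσ²ᵢ = 1.00 + 1.96 + 2.50 + 1.74 = 7.20
σ²_T = 7.20 + 2 × 2.24 = 11.68
α (item deleted) = (4/3)·(1 − 7.20/11.68) = 0.511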